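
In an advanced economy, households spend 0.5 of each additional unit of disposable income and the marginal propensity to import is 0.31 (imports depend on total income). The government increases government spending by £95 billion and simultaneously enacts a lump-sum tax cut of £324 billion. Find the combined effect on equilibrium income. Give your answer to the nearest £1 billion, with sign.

Expenditure multiplier = 1/(1 − c + m) = 1/(1 − 0.5 + 0.31) = 1/0.81 ≈ 1.235.
ΔG contributes k·ΔG = (+£95 billion) / 0.81 ≈ +£117.3 billion.
ΔT of −£324 billion changes first-round spending by −c·ΔT = +£162 billion, contributing k·(−c·ΔT) = (+£162 billion) / 0.81 = +£200 billion.
Net ΔY = k(ΔG − c·ΔT) = (+£257 billion) / 0.81 ≈ +£317 billion.

+£317 billion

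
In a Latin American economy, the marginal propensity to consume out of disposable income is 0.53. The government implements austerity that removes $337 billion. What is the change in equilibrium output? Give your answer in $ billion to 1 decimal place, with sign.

−$717.0 billion

Expenditure multiplier = 1/(1 − MPC) = 1/(1 − 0.53) = 1/0.47 ≈ 2.128.
ΔY = k × ΔG = (−$337 billion) / 0.47 ≈ −$717 billion.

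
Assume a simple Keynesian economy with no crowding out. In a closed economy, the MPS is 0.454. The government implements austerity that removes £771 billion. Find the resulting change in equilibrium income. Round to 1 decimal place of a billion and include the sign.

MPC = 1 − MPS = 1 − 0.454 = 0.546.
Government-spending multiplier = 1/(1 − MPC) = 1/(1 − 0.546) = 1/0.454 ≈ 2.203.
ΔY = k × ΔG = (−£771 billion) / 0.454 ≈ −£1,698.2 billion.

−£1,698.2 billion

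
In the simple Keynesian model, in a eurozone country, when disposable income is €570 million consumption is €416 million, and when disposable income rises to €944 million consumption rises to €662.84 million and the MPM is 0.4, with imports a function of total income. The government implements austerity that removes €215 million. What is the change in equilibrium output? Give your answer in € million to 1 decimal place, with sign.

−€290.5 million

MPC = ΔC/ΔYd = (662.84 − 416)/(944 − 570) = 246.84/374 = 0.66.
Expenditure multiplier = 1/(1 − c + m) = 1/(1 − 0.66 + 0.4) = 1/0.74 ≈ 1.351.
ΔY = k × ΔG = (−€215 million) / 0.74 ≈ −€290.5 million.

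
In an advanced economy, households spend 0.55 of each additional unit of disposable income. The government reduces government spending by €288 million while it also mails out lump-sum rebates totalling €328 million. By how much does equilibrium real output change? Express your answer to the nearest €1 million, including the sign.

Expenditure multiplier = 1/(1 − MPC) = 1/(1 − 0.55) = 1/0.45 ≈ 2.222.
ΔG contributes k·ΔG = (−€288 million) / 0.45 = −€640 million.
ΔT of −€328 million changes first-round spending by −c·ΔT = +€180.4 million, contributing k·(−c·ΔT) = (+€180.4 million) / 0.45 ≈ +€400.9 million.
Net ΔY = k(ΔG − c·ΔT) = (−€107.6 million) / 0.45 ≈ −€239 million.

−€239 million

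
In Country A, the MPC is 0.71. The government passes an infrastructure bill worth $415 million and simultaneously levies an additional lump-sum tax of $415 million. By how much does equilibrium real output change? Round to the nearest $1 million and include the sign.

+$415 million

Expenditure multiplier = 1/(1 − MPC) = 1/(1 − 0.71) = 1/0.29 ≈ 3.448.
ΔG contributes k·ΔG = (+$415 million) / 0.29 ≈ +$1,431 million.
ΔT of +$415 million changes first-round spending by −c·ΔT = −$294.65 million, contributing k·(−c·ΔT) = (−$294.65 million) / 0.29 ≈ −$1,016 million.
With ΔG = ΔT and no other leakages, the balanced-budget multiplier is 1, so ΔY = ΔG = +$415 million.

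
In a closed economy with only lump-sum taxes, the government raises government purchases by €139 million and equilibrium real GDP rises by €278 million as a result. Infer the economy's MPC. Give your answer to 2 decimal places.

0.50

Implied spending multiplier k = ΔY/ΔG = 278/139 = 2.
Since k = 1/(1 − MPC), MPC = 1 − 1/k = 1 − ΔG/ΔY = 1 − 139/278 = 0.50.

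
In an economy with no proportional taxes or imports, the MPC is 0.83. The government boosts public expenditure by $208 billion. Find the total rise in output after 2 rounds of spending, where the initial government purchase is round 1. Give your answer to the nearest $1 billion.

Round 1 adds ΔG = $208 billion; each later round is MPC = 0.83 times the previous.
After 2 rounds: 208 + 172.64 = ΔG·(1 − c^2)/(1 − c) = 208 × (1 − 0.6889)/0.17 ≈ $381 billion.

$381 billion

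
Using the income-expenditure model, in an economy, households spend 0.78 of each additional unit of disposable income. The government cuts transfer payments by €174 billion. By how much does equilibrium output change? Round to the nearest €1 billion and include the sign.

−€617 billion

The transfer change shifts disposable income by −€174 billion, so first-round consumption changes by c·ΔTR = 0.78 × (−€174 billion) = −€135.72 billion.
Expenditure multiplier = 1/(1 − MPC) = 1/(1 − 0.78) = 1/0.22 ≈ 4.545.
The transfer multiplier is c × k ≈ 3.545, so ΔY = k × (c·ΔTR) = (−€135.72 billion) / 0.22 ≈ −€617 billion.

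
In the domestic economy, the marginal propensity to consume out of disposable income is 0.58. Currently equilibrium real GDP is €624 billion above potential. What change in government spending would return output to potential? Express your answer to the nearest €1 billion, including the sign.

−€262 billion

Spending multiplier = 1/(1 − MPC) = 1/(1 − 0.58) = 1/0.42 ≈ 2.381.
Need ΔY = −€624 billion, so ΔG = ΔY/k = (−€624 billion) × 0.42 ≈ −€262 billion.
The government should cut government spending by €262 billion.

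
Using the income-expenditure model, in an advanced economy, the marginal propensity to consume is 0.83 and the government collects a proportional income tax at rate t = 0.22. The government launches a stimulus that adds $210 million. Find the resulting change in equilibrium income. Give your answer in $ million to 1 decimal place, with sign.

Government-spending multiplier = 1/(1 − c(1−t)) = 1/(1 − 0.83×0.78) = 1/0.3526 ≈ 2.836.
ΔY = k × ΔG = (+$210 million) / 0.3526 ≈ +$595.6 million.

+$595.6 million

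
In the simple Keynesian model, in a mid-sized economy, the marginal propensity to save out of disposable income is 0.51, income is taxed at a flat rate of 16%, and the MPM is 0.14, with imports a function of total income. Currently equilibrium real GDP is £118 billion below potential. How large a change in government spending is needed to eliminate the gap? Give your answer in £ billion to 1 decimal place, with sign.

+£86.0 billion

MPC = 1 − MPS = 1 − 0.51 = 0.49.
Spending multiplier = 1/(1 − c(1−t) + m) = 1/(1 − 0.49×0.84 + 0.14) = 1/0.7284 ≈ 1.373.
Need ΔY = +£118 billion, so ΔG = ΔY/k = (+£118 billion) × 0.7284 ≈ +£86 billion.
The government should increase government spending by £86 billion.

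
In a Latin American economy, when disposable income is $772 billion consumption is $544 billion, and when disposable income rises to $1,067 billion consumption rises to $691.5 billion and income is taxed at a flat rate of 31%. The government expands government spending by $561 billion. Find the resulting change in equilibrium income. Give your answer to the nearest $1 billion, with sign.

MPC = ΔC/ΔYd = (691.5 − 544)/(1,067 − 772) = 147.5/295 = 0.5.
Government-spending multiplier = 1/(1 − c(1−t)) = 1/(1 − 0.5×0.69) = 1/0.655 ≈ 1.527.
ΔY = k × ΔG = (+$561 billion) / 0.655 ≈ +$856 billion.

+$856 billion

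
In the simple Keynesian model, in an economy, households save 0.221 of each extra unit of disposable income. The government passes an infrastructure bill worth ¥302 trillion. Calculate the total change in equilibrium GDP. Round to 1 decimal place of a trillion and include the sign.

MPC = 1 − MPS = 1 − 0.221 = 0.779.
Expenditure multiplier = 1/(1 − MPC) = 1/(1 − 0.779) = 1/0.221 ≈ 4.525.
ΔY = k × ΔG = (+¥302 trillion) / 0.221 ≈ +¥1,366.5 trillion.

+¥1,366.5 trillion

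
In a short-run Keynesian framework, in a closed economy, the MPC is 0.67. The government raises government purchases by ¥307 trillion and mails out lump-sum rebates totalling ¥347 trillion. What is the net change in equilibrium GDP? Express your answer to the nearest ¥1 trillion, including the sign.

Expenditure multiplier = 1/(1 − MPC) = 1/(1 − 0.67) = 1/0.33 ≈ 3.03.
ΔG contributes k·ΔG = (+¥307 trillion) / 0.33 ≈ +¥930.3 trillion.
ΔT of −¥347 trillion changes first-round spending by −c·ΔT = +¥232.49 trillion, contributing k·(−c·ΔT) = (+¥232.49 trillion) / 0.33 ≈ +¥704.5 trillion.
Net ΔY = k(ΔG − c·ΔT) = (+¥539.49 trillion) / 0.33 ≈ +¥1,635 trillion.

+¥1,635 trillion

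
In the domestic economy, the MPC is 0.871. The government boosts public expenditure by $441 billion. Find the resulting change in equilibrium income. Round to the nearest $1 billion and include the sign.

+$3,419 billion

Spending multiplier = 1/(1 − MPC) = 1/(1 − 0.871) = 1/0.129 ≈ 7.752.
ΔY = k × ΔG = (+$441 billion) / 0.129 ≈ +$3,419 billion.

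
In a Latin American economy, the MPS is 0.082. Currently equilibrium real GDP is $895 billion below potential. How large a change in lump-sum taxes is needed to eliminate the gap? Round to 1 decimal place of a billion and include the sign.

MPC = 1 − MPS = 1 − 0.082 = 0.918.
Spending multiplier = 1/(1 − MPC) = 1/(1 − 0.918) = 1/0.082 ≈ 12.195.
Tax multiplier = −c·k = −0.918/0.082 ≈ −11.195. Need ΔY = +$895 billion, so ΔT = ΔY/(−c·k) = −(+$895 billion) × 0.082 / 0.918 ≈ −$79.9 billion.
The government should cut lump-sum taxes by $79.9 billion.

−$79.9 billion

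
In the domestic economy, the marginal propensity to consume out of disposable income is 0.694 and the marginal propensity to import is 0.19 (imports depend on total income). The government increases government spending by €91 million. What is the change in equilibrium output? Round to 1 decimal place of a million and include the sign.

+€183.5 million

Expenditure multiplier = 1/(1 − c + m) = 1/(1 − 0.694 + 0.19) = 1/0.496 ≈ 2.016.
ΔY = k × ΔG = (+€91 million) / 0.496 ≈ +€183.5 million.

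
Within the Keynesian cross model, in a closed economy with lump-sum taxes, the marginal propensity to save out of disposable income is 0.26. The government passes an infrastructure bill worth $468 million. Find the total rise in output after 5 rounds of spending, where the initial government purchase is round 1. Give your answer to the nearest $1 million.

MPC = 1 − MPS = 1 − 0.26 = 0.74.
Round 1 adds ΔG = $468 million; each later round is MPC = 0.74 times the previous.
After 5 rounds: 468 + 346.32 + 256.2768 + 189.644832 + 140.33717568 = ΔG·(1 − c^5)/(1 − c) = 468 × (1 − 0.2219006624)/0.26 ≈ $1,401 million.

$1,401 million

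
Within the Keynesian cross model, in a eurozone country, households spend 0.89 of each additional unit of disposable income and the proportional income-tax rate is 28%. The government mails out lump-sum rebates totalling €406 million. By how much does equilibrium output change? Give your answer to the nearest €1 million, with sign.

+€1,006 million

A lump-sum tax change of −€406 million shifts disposable income by +€406 million; first-round consumption changes by −c × ΔT = −0.89 × (−€406 million) = +€361.34 million.
Expenditure multiplier = 1/(1 − c(1−t)) = 1/(1 − 0.89×0.72) = 1/0.3592 ≈ 2.784.
The tax multiplier is −c × k ≈ −2.478, so ΔY = k × (−c·ΔT) = (+€361.34 million) / 0.3592 ≈ +€1,006 million.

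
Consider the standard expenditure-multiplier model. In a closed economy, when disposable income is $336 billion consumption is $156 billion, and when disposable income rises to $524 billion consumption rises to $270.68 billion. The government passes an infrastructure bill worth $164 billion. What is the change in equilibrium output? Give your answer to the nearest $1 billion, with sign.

+$421 billion

MPC = ΔC/ΔYd = (270.68 − 156)/(524 − 336) = 114.68/188 = 0.61.
Government-spending multiplier = 1/(1 − MPC) = 1/(1 − 0.61) = 1/0.39 ≈ 2.564.
ΔY = k × ΔG = (+$164 billion) / 0.39 ≈ +$421 billion.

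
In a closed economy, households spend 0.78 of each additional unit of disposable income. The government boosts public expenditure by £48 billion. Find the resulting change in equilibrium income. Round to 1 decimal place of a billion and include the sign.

Government-spending multiplier = 1/(1 − MPC) = 1/(1 − 0.78) = 1/0.22 ≈ 4.545.
ΔY = k × ΔG = (+£48 billion) / 0.22 ≈ +£218.2 billion.

+£218.2 billion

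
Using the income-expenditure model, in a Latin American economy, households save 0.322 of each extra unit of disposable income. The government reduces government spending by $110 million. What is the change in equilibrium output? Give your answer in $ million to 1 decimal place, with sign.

MPC = 1 − MPS = 1 − 0.322 = 0.678.
Spending multiplier = 1/(1 − MPC) = 1/(1 − 0.678) = 1/0.322 ≈ 3.106.
ΔY = k × ΔG = (−$110 million) / 0.322 ≈ −$341.6 million.

−$341.6 million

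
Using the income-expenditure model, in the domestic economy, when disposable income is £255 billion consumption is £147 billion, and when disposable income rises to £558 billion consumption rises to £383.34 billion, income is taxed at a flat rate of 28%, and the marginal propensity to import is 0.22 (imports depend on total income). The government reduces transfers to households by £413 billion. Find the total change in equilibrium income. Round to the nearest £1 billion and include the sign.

−£489 billion

MPC = ΔC/ΔYd = (383.34 − 147)/(558 − 255) = 236.34/303 = 0.78.
The transfer change shifts disposable income by −£413 billion, so first-round consumption changes by c·ΔTR = 0.78 × (−£413 billion) = −£322.14 billion.
Expenditure multiplier = 1/(1 − c(1−t) + m) = 1/(1 − 0.78×0.72 + 0.22) = 1/0.6584 ≈ 1.519.
The transfer multiplier is c × k ≈ 1.185, so ΔY = k × (c·ΔTR) = (−£322.14 billion) / 0.6584 ≈ −£489 billion.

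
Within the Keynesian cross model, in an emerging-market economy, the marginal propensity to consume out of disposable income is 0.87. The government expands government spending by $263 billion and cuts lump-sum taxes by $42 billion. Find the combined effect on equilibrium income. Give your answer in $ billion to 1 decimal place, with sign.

Expenditure multiplier = 1/(1 − MPC) = 1/(1 − 0.87) = 1/0.13 ≈ 7.692.
ΔG contributes k·ΔG = (+$263 billion) / 0.13 ≈ +$2,023.1 billion.
ΔT of −$42 billion changes first-round spending by −c·ΔT = +$36.54 billion, contributing k·(−c·ΔT) = (+$36.54 billion) / 0.13 ≈ +$281.1 billion.
Net ΔY = k(ΔG − c·ΔT) = (+$299.54 billion) / 0.13 ≈ +$2,304.2 billion.

+$2,304.2 billion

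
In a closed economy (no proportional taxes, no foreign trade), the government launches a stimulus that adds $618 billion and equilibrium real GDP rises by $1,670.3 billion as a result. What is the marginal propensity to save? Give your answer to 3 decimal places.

Implied spending multiplier k = ΔY/ΔG = 1,670.3/618 ≈ 2.7028.
Since k = 1/(1 − MPC), MPC = 1 − 1/k = 1 − ΔG/ΔY = 1 − 618/1,670.3 ≈ 0.630.
MPS = 1 − MPC = 0.370.

0.370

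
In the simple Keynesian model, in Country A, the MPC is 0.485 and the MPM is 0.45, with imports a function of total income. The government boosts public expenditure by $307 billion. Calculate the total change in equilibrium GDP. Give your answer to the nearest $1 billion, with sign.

Expenditure multiplier = 1/(1 − c + m) = 1/(1 − 0.485 + 0.45) = 1/0.965 ≈ 1.036.
ΔY = k × ΔG = (+$307 billion) / 0.965 ≈ +$318 billion.

+$318 billion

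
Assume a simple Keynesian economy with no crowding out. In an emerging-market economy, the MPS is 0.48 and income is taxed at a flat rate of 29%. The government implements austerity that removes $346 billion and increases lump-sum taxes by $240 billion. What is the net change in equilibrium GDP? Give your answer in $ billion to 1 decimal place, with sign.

MPC = 1 − MPS = 1 − 0.48 = 0.52.
Expenditure multiplier = 1/(1 − c(1−t)) = 1/(1 − 0.52×0.71) = 1/0.6308 ≈ 1.585.
ΔG contributes k·ΔG = (−$346 billion) / 0.6308 ≈ −$548.5 billion.
ΔT of +$240 billion changes first-round spending by −c·ΔT = −$124.8 billion, contributing k·(−c·ΔT) = (−$124.8 billion) / 0.6308 ≈ −$197.8 billion.
Net ΔY = k(ΔG − c·ΔT) = (−$470.8 billion) / 0.6308 ≈ −$746.4 billion.

−$746.4 billion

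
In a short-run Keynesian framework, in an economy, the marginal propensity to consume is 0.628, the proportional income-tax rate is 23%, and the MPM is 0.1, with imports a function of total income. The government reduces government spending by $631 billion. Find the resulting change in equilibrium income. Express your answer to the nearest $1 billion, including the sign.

−$1,024 billion

Government-spending multiplier = 1/(1 − c(1−t) + m) = 1/(1 − 0.628×0.77 + 0.1) = 1/0.61644 ≈ 1.622.
ΔY = k × ΔG = (−$631 billion) / 0.61644 ≈ −$1,024 billion.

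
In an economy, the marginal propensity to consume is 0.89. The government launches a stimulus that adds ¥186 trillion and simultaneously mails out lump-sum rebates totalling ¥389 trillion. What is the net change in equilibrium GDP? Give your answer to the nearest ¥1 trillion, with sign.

+¥4,838 trillion

Expenditure multiplier = 1/(1 − MPC) = 1/(1 − 0.89) = 1/0.11 ≈ 9.091.
ΔG contributes k·ΔG = (+¥186 trillion) / 0.11 ≈ +¥1,690.9 trillion.
ΔT of −¥389 trillion changes first-round spending by −c·ΔT = +¥346.21 trillion, contributing k·(−c·ΔT) = (+¥346.21 trillion) / 0.11 ≈ +¥3,147.4 trillion.
Net ΔY = k(ΔG − c·ΔT) = (+¥532.21 trillion) / 0.11 ≈ +¥4,838 trillion.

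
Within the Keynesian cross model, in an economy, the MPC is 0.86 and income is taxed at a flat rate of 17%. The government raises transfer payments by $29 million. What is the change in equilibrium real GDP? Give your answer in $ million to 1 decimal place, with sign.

The transfer change shifts disposable income by +$29 million, so first-round consumption changes by c·ΔTR = 0.86 × (+$29 million) = +$24.94 million.
Expenditure multiplier = 1/(1 − c(1−t)) = 1/(1 − 0.86×0.83) = 1/0.2862 ≈ 3.494.
The transfer multiplier is c × k ≈ 3.005, so ΔY = k × (c·ΔTR) = (+$24.94 million) / 0.2862 ≈ +$87.1 million.

+$87.1 million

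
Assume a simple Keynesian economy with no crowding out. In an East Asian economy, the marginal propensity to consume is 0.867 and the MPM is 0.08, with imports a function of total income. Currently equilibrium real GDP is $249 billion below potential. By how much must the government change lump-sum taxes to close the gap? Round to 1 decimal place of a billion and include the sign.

Spending multiplier = 1/(1 − c + m) = 1/(1 − 0.867 + 0.08) = 1/0.213 ≈ 4.695.
Tax multiplier = −c·k = −0.867/0.213 ≈ −4.07. Need ΔY = +$249 billion, so ΔT = ΔY/(−c·k) = −(+$249 billion) × 0.213 / 0.867 ≈ −$61.2 billion.
The government should cut lump-sum taxes by $61.2 billion.

−$61.2 billion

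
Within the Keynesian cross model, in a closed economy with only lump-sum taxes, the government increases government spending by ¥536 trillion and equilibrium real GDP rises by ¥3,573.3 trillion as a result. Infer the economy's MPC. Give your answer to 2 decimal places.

Implied spending multiplier k = ΔY/ΔG = 3,573.3/536 ≈ 6.6666.
Since k = 1/(1 − MPC), MPC = 1 − 1/k = 1 − ΔG/ΔY = 1 − 536/3,573.3 ≈ 0.85.

0.85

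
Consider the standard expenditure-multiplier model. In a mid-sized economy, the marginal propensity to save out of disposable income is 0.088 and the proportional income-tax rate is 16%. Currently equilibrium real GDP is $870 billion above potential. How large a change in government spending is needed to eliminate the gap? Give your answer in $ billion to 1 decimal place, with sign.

−$203.5 billion

MPC = 1 − MPS = 1 − 0.088 = 0.912.
Spending multiplier = 1/(1 − c(1−t)) = 1/(1 − 0.912×0.84) = 1/0.23392 ≈ 4.275.
Need ΔY = −$870 billion, so ΔG = ΔY/k = (−$870 billion) × 0.23392 ≈ −$203.5 billion.
The government should cut government spending by $203.5 billion.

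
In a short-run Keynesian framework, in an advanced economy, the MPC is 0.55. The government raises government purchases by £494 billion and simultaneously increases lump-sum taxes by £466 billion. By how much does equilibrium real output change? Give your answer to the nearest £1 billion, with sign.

+£528 billion

Expenditure multiplier = 1/(1 − MPC) = 1/(1 − 0.55) = 1/0.45 ≈ 2.222.
ΔG contributes k·ΔG = (+£494 billion) / 0.45 ≈ +£1,097.8 billion.
ΔT of +£466 billion changes first-round spending by −c·ΔT = −£256.3 billion, contributing k·(−c·ΔT) = (−£256.3 billion) / 0.45 ≈ −£569.6 billion.
Net ΔY = k(ΔG − c·ΔT) = (+£237.7 billion) / 0.45 ≈ +£528 billion.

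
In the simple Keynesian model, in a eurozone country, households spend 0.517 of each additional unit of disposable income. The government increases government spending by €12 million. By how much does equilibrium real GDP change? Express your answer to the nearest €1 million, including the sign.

+€25 million

Expenditure multiplier = 1/(1 − MPC) = 1/(1 − 0.517) = 1/0.483 ≈ 2.07.
ΔY = k × ΔG = (+€12 million) / 0.483 ≈ +€25 million.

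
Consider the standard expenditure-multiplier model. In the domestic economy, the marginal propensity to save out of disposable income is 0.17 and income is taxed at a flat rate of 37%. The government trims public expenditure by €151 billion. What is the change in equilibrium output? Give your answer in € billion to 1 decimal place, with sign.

−€316.5 billion

MPC = 1 − MPS = 1 − 0.17 = 0.83.
Expenditure multiplier = 1/(1 − c(1−t)) = 1/(1 − 0.83×0.63) = 1/0.4771 ≈ 2.096.
ΔY = k × ΔG = (−€151 billion) / 0.4771 ≈ −€316.5 billion.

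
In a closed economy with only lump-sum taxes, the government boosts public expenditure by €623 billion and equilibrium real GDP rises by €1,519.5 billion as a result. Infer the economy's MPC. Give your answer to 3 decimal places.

Implied spending multiplier k = ΔY/ΔG = 1,519.5/623 ≈ 2.439.
Since k = 1/(1 − MPC), MPC = 1 − 1/k = 1 − ΔG/ΔY = 1 − 623/1,519.5 ≈ 0.590.

0.590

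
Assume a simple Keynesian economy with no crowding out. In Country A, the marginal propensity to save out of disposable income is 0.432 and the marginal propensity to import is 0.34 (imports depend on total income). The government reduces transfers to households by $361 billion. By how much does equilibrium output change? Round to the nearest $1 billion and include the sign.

−$266 billion

MPC = 1 − MPS = 1 − 0.432 = 0.568.
The transfer change shifts disposable income by −$361 billion, so first-round consumption changes by c·ΔTR = 0.568 × (−$361 billion) = −$205.048 billion.
Expenditure multiplier = 1/(1 − c + m) = 1/(1 − 0.568 + 0.34) = 1/0.772 ≈ 1.295.
The transfer multiplier is c × k ≈ 0.736, so ΔY = k × (c·ΔTR) = (−$205.048 billion) / 0.772 ≈ −$266 billion.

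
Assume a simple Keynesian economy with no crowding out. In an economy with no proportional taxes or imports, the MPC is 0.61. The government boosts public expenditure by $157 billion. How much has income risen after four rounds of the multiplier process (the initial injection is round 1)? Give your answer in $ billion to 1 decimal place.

$346.8 billion

Round 1 adds ΔG = $157 billion; each later round is MPC = 0.61 times the previous.
After 4 rounds: 157 + 95.77 + 58.4197 + 35.636017 = ΔG·(1 − c^4)/(1 − c) = 157 × (1 − 0.13845841)/0.39 ≈ $346.8 billion.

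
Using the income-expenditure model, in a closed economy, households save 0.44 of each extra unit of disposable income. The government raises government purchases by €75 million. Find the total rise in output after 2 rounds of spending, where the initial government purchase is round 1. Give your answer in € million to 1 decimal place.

€117.0 million

MPC = 1 − MPS = 1 − 0.44 = 0.56.
Round 1 adds ΔG = €75 million; each later round is MPC = 0.56 times the previous.
After 2 rounds: 75 + 42 = ΔG·(1 − c^2)/(1 − c) = 75 × (1 − 0.3136)/0.44 = €117 million.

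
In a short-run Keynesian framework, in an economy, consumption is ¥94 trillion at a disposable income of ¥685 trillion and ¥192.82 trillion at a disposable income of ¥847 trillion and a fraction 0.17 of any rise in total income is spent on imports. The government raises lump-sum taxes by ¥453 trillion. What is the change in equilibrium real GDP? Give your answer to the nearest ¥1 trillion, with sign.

−¥493 trillion

MPC = ΔC/ΔYd = (192.82 − 94)/(847 − 685) = 98.82/162 = 0.61.
A lump-sum tax change of +¥453 trillion shifts disposable income by −¥453 trillion; first-round consumption changes by −c × ΔT = −0.61 × (+¥453 trillion) = −¥276.33 trillion.
Expenditure multiplier = 1/(1 − c + m) = 1/(1 − 0.61 + 0.17) = 1/0.56 ≈ 1.786.
The tax multiplier is −c × k ≈ −1.089, so ΔY = k × (−c·ΔT) = (−¥276.33 trillion) / 0.56 ≈ −¥493 trillion.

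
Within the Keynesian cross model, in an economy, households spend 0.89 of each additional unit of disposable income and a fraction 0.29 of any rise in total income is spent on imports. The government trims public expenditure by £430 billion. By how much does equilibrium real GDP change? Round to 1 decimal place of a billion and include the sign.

−£1,075.0 billion

Government-spending multiplier = 1/(1 − c + m) = 1/(1 − 0.89 + 0.29) = 1/0.4 = 2.5.
ΔY = k × ΔG = (−£430 billion) / 0.4 = −£1,075 billion.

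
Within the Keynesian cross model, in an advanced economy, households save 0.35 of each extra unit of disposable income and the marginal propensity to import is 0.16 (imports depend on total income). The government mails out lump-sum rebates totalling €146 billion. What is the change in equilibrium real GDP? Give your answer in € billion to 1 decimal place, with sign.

MPC = 1 − MPS = 1 − 0.35 = 0.65.
A lump-sum tax change of −€146 billion shifts disposable income by +€146 billion; first-round consumption changes by −c × ΔT = −0.65 × (−€146 billion) = +€94.9 billion.
Expenditure multiplier = 1/(1 − c + m) = 1/(1 − 0.65 + 0.16) = 1/0.51 ≈ 1.961.
The tax multiplier is −c × k ≈ −1.275, so ΔY = k × (−c·ΔT) = (+€94.9 billion) / 0.51 ≈ +€186.1 billion.

+€186.1 billion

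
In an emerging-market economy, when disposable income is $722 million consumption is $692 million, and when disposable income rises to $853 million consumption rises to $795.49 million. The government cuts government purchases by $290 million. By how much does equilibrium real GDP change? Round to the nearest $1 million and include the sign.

MPC = ΔC/ΔYd = (795.49 − 692)/(853 − 722) = 103.49/131 = 0.79.
Government-spending multiplier = 1/(1 − MPC) = 1/(1 − 0.79) = 1/0.21 ≈ 4.762.
ΔY = k × ΔG = (−$290 million) / 0.21 ≈ −$1,381 million.

−$1,381 million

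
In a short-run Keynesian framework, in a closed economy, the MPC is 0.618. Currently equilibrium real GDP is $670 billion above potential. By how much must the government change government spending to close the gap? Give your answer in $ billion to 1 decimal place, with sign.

Spending multiplier = 1/(1 − MPC) = 1/(1 − 0.618) = 1/0.382 ≈ 2.618.
Need ΔY = −$670 billion, so ΔG = ΔY/k = (−$670 billion) × 0.382 ≈ −$255.9 billion.
The government should cut government spending by $255.9 billion.

−$255.9 billion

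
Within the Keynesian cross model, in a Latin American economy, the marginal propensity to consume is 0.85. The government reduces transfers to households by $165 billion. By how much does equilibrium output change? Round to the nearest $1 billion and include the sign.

−$935 billion

The transfer change shifts disposable income by −$165 billion, so first-round consumption changes by c·ΔTR = 0.85 × (−$165 billion) = −$140.25 billion.
Expenditure multiplier = 1/(1 − MPC) = 1/(1 − 0.85) = 1/0.15 ≈ 6.667.
The transfer multiplier is c × k ≈ 5.667, so ΔY = k × (c·ΔTR) = (−$140.25 billion) / 0.15 = −$935 billion.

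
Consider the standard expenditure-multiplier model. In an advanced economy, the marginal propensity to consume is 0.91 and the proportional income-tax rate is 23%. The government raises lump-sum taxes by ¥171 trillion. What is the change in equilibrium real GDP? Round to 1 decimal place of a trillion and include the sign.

−¥519.9 trillion

A lump-sum tax change of +¥171 trillion shifts disposable income by −¥171 trillion; first-round consumption changes by −c × ΔT = −0.91 × (+¥171 trillion) = −¥155.61 trillion.
Expenditure multiplier = 1/(1 − c(1−t)) = 1/(1 − 0.91×0.77) = 1/0.2993 ≈ 3.341.
The tax multiplier is −c × k ≈ −3.04, so ΔY = k × (−c·ΔT) = (−¥155.61 trillion) / 0.2993 ≈ −¥519.9 trillion.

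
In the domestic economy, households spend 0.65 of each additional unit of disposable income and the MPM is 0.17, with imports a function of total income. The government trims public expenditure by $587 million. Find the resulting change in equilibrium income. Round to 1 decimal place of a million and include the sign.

Expenditure multiplier = 1/(1 − c + m) = 1/(1 − 0.65 + 0.17) = 1/0.52 ≈ 1.923.
ΔY = k × ΔG = (−$587 million) / 0.52 ≈ −$1,128.8 million.

−$1,128.8 million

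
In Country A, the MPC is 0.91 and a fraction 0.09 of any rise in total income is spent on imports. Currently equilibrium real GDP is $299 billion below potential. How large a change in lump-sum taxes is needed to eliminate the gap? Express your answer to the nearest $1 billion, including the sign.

−$59 billion

Spending multiplier = 1/(1 − c + m) = 1/(1 − 0.91 + 0.09) = 1/0.18 ≈ 5.556.
Tax multiplier = −c·k = −0.91/0.18 ≈ −5.056. Need ΔY = +$299 billion, so ΔT = ΔY/(−c·k) = −(+$299 billion) × 0.18 / 0.91 ≈ −$59 billion.
The government should cut lump-sum taxes by $59 billion.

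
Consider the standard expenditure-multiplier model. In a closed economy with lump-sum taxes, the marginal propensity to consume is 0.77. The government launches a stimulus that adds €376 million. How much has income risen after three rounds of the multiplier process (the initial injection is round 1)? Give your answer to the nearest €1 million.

Round 1 adds ΔG = €376 million; each later round is MPC = 0.77 times the previous.
After 3 rounds: 376 + 289.52 + 222.9304 = ΔG·(1 − c^3)/(1 − c) = 376 × (1 − 0.456533)/0.23 ≈ €888 million.

€888 million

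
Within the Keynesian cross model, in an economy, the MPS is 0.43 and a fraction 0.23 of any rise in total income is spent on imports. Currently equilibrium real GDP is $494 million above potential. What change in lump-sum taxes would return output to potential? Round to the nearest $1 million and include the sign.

+$572 million

MPC = 1 − MPS = 1 − 0.43 = 0.57.
Spending multiplier = 1/(1 − c + m) = 1/(1 − 0.57 + 0.23) = 1/0.66 ≈ 1.515.
Tax multiplier = −c·k = −0.57/0.66 ≈ −0.864. Need ΔY = −$494 million, so ΔT = ΔY/(−c·k) = −(−$494 million) × 0.66 / 0.57 = +$572 million.
The government should raise lump-sum taxes by $572 million.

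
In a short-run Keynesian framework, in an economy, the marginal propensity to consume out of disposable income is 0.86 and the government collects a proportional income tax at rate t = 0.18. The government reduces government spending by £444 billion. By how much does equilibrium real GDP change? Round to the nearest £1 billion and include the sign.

−£1,506 billion

Government-spending multiplier = 1/(1 − c(1−t)) = 1/(1 − 0.86×0.82) = 1/0.2948 ≈ 3.392.
ΔY = k × ΔG = (−£444 billion) / 0.2948 ≈ −£1,506 billion.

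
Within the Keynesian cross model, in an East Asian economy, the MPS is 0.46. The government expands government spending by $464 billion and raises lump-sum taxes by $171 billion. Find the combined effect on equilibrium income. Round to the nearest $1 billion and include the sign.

+$808 billion

MPC = 1 − MPS = 1 − 0.46 = 0.54.
Expenditure multiplier = 1/(1 − MPC) = 1/(1 − 0.54) = 1/0.46 ≈ 2.174.
ΔG contributes k·ΔG = (+$464 billion) / 0.46 ≈ +$1,008.7 billion.
ΔT of +$171 billion changes first-round spending by −c·ΔT = −$92.34 billion, contributing k·(−c·ΔT) = (−$92.34 billion) / 0.46 ≈ −$200.7 billion.
Net ΔY = k(ΔG − c·ΔT) = (+$371.66 billion) / 0.46 ≈ +$808 billion.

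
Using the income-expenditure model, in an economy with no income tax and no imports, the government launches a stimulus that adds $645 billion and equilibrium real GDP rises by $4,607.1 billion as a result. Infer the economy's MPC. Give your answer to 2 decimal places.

0.86

Implied spending multiplier k = ΔY/ΔG = 4,607.1/645 ≈ 7.1428.
Since k = 1/(1 − MPC), MPC = 1 − 1/k = 1 − ΔG/ΔY = 1 − 645/4,607.1 ≈ 0.86.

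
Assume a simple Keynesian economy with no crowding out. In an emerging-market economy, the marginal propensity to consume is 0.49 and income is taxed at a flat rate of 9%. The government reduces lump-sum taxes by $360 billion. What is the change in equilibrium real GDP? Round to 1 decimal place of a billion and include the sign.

+$318.4 billion

A lump-sum tax change of −$360 billion shifts disposable income by +$360 billion; first-round consumption changes by −c × ΔT = −0.49 × (−$360 billion) = +$176.4 billion.
Expenditure multiplier = 1/(1 − c(1−t)) = 1/(1 − 0.49×0.91) = 1/0.5541 ≈ 1.805.
The tax multiplier is −c × k ≈ −0.884, so ΔY = k × (−c·ΔT) = (+$176.4 billion) / 0.5541 ≈ +$318.4 billion.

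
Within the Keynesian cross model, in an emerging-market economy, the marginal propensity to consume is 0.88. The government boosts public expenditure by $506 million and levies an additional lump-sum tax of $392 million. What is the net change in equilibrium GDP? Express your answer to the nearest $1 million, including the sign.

+$1,342 million

Expenditure multiplier = 1/(1 − MPC) = 1/(1 − 0.88) = 1/0.12 ≈ 8.333.
ΔG contributes k·ΔG = (+$506 million) / 0.12 ≈ +$4,216.7 million.
ΔT of +$392 million changes first-round spending by −c·ΔT = −$344.96 million, contributing k·(−c·ΔT) = (−$344.96 million) / 0.12 ≈ −$2,874.7 million.
Net ΔY = k(ΔG − c·ΔT) = (+$161.04 million) / 0.12 = +$1,342 million.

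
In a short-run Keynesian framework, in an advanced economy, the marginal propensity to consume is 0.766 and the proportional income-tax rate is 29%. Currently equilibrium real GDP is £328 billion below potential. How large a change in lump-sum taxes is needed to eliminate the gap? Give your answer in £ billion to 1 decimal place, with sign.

−£195.3 billion

Spending multiplier = 1/(1 − c(1−t)) = 1/(1 − 0.766×0.71) = 1/0.45614 ≈ 2.192.
Tax multiplier = −c·k = −0.766/0.45614 ≈ −1.679. Need ΔY = +£328 billion, so ΔT = ΔY/(−c·k) = −(+£328 billion) × 0.45614 / 0.766 ≈ −£195.3 billion.
The government should cut lump-sum taxes by £195.3 billion.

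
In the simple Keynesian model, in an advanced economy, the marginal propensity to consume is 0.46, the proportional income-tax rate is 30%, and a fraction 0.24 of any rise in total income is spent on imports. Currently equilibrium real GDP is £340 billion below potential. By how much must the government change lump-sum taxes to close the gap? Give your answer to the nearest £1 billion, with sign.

Spending multiplier = 1/(1 − c(1−t) + m) = 1/(1 − 0.46×0.7 + 0.24) = 1/0.918 ≈ 1.089.
Tax multiplier = −c·k = −0.46/0.918 ≈ −0.501. Need ΔY = +£340 billion, so ΔT = ΔY/(−c·k) = −(+£340 billion) × 0.918 / 0.46 ≈ −£679 billion.
The government should cut lump-sum taxes by £679 billion.

−£679 billion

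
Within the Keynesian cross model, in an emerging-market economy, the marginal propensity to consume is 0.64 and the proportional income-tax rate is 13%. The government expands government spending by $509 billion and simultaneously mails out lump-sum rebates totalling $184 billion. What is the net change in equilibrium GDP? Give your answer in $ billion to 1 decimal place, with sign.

Expenditure multiplier = 1/(1 − c(1−t)) = 1/(1 − 0.64×0.87) = 1/0.4432 ≈ 2.256.
ΔG contributes k·ΔG = (+$509 billion) / 0.4432 ≈ +$1,148.5 billion.
ΔT of −$184 billion changes first-round spending by −c·ΔT = +$117.76 billion, contributing k·(−c·ΔT) = (+$117.76 billion) / 0.4432 ≈ +$265.7 billion.
Net ΔY = k(ΔG − c·ΔT) = (+$626.76 billion) / 0.4432 ≈ +$1,414.2 billion.

+$1,414.2 billion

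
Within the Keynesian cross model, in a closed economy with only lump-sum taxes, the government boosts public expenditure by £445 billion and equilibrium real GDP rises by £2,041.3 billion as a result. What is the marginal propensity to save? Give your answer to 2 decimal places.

Implied spending multiplier k = ΔY/ΔG = 2,041.3/445 ≈ 4.5872.
Since k = 1/(1 − MPC), MPC = 1 − 1/k = 1 − ΔG/ΔY = 1 − 445/2,041.3 ≈ 0.78.
MPS = 1 − MPC = 0.22.

0.22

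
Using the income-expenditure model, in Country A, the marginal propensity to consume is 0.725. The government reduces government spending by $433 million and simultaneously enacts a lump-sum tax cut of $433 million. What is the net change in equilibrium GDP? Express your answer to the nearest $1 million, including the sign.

−$433 million

Expenditure multiplier = 1/(1 − MPC) = 1/(1 − 0.725) = 1/0.275 ≈ 3.636.
ΔG contributes k·ΔG = (−$433 million) / 0.275 ≈ −$1,574.5 million.
ΔT of −$433 million changes first-round spending by −c·ΔT = +$313.925 million, contributing k·(−c·ΔT) = (+$313.925 million) / 0.275 ≈ +$1,141.5 million.
With ΔG = ΔT and no other leakages, the balanced-budget multiplier is 1, so ΔY = ΔG = −$433 million.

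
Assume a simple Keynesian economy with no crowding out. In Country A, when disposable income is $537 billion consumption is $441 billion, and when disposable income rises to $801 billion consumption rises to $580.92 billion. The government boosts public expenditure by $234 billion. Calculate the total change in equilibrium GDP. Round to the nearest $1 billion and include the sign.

MPC = ΔC/ΔYd = (580.92 − 441)/(801 − 537) = 139.92/264 = 0.53.
Expenditure multiplier = 1/(1 − MPC) = 1/(1 − 0.53) = 1/0.47 ≈ 2.128.
ΔY = k × ΔG = (+$234 billion) / 0.47 ≈ +$498 billion.

+$498 billion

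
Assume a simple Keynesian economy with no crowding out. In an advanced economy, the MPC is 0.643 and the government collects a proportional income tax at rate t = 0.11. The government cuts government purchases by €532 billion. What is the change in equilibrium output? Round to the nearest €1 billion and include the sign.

−€1,244 billion

Government-spending multiplier = 1/(1 − c(1−t)) = 1/(1 − 0.643×0.89) = 1/0.42773 ≈ 2.338.
ΔY = k × ΔG = (−€532 billion) / 0.42773 ≈ −€1,244 billion.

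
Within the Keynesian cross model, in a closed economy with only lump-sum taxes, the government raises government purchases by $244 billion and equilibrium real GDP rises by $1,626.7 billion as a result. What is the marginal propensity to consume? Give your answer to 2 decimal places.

0.85

Implied spending multiplier k = ΔY/ΔG = 1,626.7/244 ≈ 6.6668.
Since k = 1/(1 − MPC), MPC = 1 − 1/k = 1 − ΔG/ΔY = 1 − 244/1,626.7 ≈ 0.85.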